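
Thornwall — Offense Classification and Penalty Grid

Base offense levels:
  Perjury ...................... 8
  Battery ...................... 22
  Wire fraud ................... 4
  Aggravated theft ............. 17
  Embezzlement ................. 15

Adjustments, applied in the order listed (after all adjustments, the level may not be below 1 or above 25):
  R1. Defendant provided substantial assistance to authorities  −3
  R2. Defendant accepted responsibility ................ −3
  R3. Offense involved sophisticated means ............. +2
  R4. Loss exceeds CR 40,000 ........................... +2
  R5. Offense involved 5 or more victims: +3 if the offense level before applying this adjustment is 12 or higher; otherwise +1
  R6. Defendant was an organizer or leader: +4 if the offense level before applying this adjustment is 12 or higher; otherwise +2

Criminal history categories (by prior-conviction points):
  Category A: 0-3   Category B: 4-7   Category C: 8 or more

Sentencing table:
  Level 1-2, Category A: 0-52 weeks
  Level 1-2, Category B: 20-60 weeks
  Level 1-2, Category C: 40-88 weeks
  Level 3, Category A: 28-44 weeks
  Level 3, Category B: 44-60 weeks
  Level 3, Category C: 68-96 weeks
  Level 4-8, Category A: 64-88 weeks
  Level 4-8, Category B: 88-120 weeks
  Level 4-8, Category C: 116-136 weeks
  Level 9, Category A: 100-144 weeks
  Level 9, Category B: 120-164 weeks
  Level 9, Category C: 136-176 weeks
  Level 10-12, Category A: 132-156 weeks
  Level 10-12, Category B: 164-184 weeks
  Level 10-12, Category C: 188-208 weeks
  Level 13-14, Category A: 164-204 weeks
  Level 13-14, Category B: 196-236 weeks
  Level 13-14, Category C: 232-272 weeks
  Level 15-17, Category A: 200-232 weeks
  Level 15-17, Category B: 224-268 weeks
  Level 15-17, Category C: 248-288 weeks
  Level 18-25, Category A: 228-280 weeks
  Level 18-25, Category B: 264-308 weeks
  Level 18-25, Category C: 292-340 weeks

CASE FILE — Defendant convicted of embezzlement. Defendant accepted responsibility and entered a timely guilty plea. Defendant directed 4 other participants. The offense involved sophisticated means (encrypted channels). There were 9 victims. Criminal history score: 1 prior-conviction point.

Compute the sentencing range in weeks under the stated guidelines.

Base offense level for embezzlement: 15.
R2 applies: 15 − 3 = 12.
R3 applies: 12 + 2 = 14.
R4 does not apply.
R5 applies (level before this adjustment is 14 ≥ 12, so +3): 14 + 3 = 17.
R6 applies (level before this adjustment is 17 ≥ 12, so +4): 17 + 4 = 21.
Final offense level: 21.
Criminal history: 1 prior point → Category A (0-3).
Level 21 falls in the 18-25 band.
Grid: Level 18-25 × Category A = 228-280 weeks.

228-280 weeks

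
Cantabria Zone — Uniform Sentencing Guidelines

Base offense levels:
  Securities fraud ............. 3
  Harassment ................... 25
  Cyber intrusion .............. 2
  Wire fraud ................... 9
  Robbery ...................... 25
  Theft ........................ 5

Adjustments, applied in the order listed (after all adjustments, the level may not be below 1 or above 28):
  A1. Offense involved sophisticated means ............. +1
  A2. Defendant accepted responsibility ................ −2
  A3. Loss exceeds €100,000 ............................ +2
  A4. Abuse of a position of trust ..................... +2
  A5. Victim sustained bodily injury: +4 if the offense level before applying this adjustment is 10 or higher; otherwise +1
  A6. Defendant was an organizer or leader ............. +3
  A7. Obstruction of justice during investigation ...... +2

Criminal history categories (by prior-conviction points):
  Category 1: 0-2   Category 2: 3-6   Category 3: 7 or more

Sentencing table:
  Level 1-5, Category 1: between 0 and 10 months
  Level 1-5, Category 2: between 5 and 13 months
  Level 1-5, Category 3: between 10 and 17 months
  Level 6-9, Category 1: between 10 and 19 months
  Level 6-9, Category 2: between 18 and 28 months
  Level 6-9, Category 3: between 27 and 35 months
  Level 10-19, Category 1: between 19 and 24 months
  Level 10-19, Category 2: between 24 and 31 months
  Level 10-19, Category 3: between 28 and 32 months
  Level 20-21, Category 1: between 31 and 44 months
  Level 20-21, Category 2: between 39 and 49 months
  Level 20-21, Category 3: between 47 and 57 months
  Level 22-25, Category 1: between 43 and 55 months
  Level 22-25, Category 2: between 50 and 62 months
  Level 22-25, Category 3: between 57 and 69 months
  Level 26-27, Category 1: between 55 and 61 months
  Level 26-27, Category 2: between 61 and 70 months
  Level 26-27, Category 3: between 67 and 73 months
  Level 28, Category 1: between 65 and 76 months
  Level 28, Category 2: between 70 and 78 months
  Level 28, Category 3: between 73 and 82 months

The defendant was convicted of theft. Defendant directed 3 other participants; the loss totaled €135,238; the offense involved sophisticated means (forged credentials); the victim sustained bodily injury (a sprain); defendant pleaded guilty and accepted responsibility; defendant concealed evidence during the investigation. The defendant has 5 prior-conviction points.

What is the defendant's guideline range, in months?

Base offense level for theft: 5.
A1 applies: 5 + 1 = 6.
A2 applies: 6 − 2 = 4.
A3 applies: 4 + 2 = 6.
A5 applies (level before this adjustment is 6 < 10, so +1): 6 + 1 = 7.
A6 applies: 7 + 3 = 10.
A7 applies: 10 + 2 = 12.
Final offense level: 12.
Criminal history: 5 prior points → Category 2 (3-6).
Level 12 falls in the 10-19 band.
Grid: Level 10-19 × Category 2 = 24-31 months.

24-31 months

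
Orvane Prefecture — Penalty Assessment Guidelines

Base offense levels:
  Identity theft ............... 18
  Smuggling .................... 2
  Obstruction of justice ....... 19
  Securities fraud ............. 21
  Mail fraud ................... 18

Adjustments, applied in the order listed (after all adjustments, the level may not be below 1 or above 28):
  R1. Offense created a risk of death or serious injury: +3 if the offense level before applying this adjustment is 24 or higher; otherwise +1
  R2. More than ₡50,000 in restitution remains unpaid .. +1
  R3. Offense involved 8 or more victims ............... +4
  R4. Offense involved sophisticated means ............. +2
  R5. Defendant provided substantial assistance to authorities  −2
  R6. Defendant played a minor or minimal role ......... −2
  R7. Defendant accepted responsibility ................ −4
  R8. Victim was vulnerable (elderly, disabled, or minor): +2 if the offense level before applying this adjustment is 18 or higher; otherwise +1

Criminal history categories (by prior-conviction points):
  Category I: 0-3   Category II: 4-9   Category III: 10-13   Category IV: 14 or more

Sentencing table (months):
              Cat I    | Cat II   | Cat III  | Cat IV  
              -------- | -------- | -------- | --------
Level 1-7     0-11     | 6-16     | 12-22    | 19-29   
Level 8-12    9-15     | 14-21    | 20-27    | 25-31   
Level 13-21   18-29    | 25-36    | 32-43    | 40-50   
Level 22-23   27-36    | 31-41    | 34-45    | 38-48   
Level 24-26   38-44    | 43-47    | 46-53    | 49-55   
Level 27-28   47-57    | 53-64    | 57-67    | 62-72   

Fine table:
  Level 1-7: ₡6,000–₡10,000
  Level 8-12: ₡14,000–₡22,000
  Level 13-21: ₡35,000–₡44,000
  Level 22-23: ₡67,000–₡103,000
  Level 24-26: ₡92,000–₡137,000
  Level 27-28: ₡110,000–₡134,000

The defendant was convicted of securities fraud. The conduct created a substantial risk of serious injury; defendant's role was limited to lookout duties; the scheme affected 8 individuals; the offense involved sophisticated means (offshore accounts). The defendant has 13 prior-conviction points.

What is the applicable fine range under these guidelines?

Base offense level for securities fraud: 21.
R1 applies (level before this adjustment is 21 < 24, so +1): 21 + 1 = 22.
R3 applies: 22 + 4 = 26.
R4 applies: 26 + 2 = 28.
R5 does not apply.
R6 applies: 28 − 2 = 26.
R7 does not apply.
R8 does not apply.
Final offense level: 26.
Level 26 falls in the 24-26 band.
Fine table: Level 24-26 → ₡92,000–₡137,000.

₡92,000–₡137,000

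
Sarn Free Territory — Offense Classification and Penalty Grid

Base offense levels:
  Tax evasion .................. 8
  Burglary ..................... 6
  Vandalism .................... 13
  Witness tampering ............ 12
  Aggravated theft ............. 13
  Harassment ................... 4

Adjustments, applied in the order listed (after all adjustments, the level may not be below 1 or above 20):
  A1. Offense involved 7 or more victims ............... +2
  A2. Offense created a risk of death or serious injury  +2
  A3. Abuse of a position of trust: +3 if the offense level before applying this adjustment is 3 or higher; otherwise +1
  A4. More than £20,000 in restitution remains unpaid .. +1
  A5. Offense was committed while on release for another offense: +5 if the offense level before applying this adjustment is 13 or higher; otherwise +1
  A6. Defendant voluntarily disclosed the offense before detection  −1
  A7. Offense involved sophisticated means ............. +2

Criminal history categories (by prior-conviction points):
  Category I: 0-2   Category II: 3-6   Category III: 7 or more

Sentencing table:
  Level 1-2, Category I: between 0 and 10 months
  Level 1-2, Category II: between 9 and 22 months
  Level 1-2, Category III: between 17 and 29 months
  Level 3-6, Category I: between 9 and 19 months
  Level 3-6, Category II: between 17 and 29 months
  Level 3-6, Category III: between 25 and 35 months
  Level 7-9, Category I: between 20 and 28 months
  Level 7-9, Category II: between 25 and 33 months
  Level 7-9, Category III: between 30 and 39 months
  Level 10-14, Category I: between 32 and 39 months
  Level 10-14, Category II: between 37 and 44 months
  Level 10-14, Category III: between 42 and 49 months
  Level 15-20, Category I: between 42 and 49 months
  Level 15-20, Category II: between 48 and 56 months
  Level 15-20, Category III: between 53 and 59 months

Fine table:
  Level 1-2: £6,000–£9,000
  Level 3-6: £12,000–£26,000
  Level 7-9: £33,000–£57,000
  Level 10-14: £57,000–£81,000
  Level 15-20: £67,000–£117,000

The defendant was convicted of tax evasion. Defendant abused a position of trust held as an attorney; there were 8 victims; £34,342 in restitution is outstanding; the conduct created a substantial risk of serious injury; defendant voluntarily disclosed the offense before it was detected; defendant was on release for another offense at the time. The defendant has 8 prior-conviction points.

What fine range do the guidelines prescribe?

Base offense level for tax evasion: 8.
A1 applies: 8 + 2 = 10.
A2 applies: 10 + 2 = 12.
A3 applies (level before this adjustment is 12 ≥ 3, so +3): 12 + 3 = 15.
A4 applies: 15 + 1 = 16.
A5 applies (level before this adjustment is 16 ≥ 13, so +5): 16 + 5 = 21.
A6 applies: 21 − 1 = 20.
Final offense level: 20.
Level 20 falls in the 15-20 band.
Fine table: Level 15-20 → £67,000–£117,000.

£67,000–£117,000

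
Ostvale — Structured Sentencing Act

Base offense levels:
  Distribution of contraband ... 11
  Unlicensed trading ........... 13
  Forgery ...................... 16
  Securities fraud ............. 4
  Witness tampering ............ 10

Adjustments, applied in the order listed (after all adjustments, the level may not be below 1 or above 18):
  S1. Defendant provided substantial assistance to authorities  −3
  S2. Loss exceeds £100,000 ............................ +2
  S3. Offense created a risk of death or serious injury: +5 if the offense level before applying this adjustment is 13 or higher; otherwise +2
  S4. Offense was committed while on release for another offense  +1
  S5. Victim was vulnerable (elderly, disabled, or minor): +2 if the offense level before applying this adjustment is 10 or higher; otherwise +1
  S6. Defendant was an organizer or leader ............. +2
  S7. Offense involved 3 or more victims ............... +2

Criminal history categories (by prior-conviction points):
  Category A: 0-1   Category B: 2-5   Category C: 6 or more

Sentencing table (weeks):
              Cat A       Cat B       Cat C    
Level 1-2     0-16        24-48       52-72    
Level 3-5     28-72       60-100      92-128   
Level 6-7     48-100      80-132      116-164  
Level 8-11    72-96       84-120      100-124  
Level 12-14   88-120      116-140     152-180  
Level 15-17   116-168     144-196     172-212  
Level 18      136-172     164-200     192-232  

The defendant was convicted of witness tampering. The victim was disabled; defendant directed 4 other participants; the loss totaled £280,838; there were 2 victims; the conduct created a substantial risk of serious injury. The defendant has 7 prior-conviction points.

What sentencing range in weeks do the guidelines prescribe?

192-232 weeks

Base offense level for witness tampering: 10.
S1 does not apply.
S2 applies: 10 + 2 = 12.
S3 applies (level before this adjustment is 12 < 13, so +2): 12 + 2 = 14.
S5 applies (level before this adjustment is 14 ≥ 10, so +2): 14 + 2 = 16.
S6 applies: 16 + 2 = 18.
Final offense level: 18.
Criminal history: 7 prior points → Category C (6+).
Level 18 falls in the 18 band.
Grid: Level 18 × Category C = 192-232 weeks.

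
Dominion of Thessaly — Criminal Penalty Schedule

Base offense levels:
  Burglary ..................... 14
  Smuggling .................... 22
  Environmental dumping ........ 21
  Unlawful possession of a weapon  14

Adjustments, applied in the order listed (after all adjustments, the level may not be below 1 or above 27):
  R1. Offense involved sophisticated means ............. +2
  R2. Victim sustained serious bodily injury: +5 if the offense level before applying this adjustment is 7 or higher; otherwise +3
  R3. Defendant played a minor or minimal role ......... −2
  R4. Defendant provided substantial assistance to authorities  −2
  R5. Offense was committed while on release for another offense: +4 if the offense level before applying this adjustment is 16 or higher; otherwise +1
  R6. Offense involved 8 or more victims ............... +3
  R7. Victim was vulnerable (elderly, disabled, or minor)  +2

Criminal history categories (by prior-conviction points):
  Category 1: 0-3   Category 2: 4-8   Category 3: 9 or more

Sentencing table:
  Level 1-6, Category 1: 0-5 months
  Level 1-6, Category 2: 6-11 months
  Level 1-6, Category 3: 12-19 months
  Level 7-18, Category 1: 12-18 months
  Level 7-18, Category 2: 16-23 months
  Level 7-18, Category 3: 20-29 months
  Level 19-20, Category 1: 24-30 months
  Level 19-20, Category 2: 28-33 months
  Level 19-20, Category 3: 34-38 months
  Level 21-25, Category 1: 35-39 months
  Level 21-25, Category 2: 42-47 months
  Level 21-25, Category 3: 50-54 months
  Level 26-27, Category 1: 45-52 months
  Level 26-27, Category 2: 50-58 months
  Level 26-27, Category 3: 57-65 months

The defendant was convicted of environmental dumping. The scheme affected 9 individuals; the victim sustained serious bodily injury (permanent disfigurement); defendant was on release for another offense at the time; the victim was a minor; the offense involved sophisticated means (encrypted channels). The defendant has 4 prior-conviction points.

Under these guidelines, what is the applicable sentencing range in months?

50-58 months

Base offense level for environmental dumping: 21.
R1 applies: 21 + 2 = 23.
R2 applies (level before this adjustment is 23 ≥ 7, so +5): 23 + 5 = 28.
R4 does not apply.
R5 applies (level before this adjustment is 28 ≥ 16, so +4): 28 + 4 = 32.
R6 applies: 32 + 3 = 35.
R7 applies: 35 + 2 = 37.
Level 37 exceeds the maximum of 27; capped at 27.
Final offense level: 27.
Criminal history: 4 prior points → Category 2 (4-8).
Level 27 falls in the 26-27 band.
Grid: Level 26-27 × Category 2 = 50-58 months.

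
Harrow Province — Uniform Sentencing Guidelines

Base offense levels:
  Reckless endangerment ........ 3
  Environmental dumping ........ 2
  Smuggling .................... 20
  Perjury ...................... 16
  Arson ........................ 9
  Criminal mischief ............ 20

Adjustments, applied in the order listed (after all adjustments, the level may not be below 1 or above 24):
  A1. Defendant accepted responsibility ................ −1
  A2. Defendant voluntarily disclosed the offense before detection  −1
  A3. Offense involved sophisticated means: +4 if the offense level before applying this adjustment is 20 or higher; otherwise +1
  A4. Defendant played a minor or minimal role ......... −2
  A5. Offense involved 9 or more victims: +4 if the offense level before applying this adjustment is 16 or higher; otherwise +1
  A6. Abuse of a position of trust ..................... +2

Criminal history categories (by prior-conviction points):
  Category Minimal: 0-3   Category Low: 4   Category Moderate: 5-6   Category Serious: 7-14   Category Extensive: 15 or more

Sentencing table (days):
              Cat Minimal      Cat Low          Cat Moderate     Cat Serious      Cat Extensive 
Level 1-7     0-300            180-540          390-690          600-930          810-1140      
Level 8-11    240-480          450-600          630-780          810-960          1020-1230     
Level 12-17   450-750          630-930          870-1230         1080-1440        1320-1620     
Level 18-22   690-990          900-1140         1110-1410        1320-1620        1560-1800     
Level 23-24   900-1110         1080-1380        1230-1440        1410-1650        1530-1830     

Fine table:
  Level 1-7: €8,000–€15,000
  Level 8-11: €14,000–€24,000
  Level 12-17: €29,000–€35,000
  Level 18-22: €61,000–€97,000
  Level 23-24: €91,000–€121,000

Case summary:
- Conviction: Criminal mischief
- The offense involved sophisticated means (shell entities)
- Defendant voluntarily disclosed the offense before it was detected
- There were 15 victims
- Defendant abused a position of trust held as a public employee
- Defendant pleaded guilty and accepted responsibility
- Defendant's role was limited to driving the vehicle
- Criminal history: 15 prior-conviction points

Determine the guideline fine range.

Base offense level for criminal mischief: 20.
A1 applies: 20 − 1 = 19.
A2 applies: 19 − 1 = 18.
A3 applies (level before this adjustment is 18 < 20, so +1): 18 + 1 = 19.
A4 applies: 19 − 2 = 17.
A5 applies (level before this adjustment is 17 ≥ 16, so +4): 17 + 4 = 21.
A6 applies: 21 + 2 = 23.
Final offense level: 23.
Level 23 falls in the 23-24 band.
Fine table: Level 23-24 → €91,000–€121,000.

€91,000–€121,000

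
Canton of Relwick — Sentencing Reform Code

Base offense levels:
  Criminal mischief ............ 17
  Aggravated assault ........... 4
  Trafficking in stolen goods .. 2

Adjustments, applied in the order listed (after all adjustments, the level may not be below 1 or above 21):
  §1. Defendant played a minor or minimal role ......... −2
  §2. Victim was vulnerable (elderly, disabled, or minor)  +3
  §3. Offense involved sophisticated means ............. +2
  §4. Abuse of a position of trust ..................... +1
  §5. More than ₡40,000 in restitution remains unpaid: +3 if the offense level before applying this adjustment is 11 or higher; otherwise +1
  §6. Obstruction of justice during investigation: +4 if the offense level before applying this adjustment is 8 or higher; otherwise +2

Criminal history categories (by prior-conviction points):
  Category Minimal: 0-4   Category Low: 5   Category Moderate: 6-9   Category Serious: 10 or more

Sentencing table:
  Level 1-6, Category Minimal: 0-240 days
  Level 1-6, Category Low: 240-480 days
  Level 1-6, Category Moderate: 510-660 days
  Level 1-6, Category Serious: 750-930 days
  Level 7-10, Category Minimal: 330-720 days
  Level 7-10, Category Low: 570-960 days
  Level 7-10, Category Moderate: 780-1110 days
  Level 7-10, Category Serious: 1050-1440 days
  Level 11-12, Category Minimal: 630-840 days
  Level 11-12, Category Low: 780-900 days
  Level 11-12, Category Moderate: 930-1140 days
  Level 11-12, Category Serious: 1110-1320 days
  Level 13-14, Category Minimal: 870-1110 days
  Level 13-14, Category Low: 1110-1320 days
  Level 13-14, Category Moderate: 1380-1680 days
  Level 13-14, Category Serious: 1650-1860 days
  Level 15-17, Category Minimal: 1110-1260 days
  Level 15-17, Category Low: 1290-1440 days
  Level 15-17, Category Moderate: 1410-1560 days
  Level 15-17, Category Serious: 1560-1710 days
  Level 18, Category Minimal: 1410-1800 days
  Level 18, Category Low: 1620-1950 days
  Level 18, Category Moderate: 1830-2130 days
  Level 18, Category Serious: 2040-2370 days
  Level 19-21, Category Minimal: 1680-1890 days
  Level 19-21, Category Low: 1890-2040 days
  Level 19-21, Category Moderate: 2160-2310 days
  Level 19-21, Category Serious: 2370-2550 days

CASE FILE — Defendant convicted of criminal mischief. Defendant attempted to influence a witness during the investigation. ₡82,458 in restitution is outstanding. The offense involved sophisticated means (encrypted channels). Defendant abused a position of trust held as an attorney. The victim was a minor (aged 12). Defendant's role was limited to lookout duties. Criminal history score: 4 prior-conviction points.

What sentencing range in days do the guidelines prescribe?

1680-1890 days

Base offense level for criminal mischief: 17.
§1 applies: 17 − 2 = 15.
§2 applies: 15 + 3 = 18.
§3 applies: 18 + 2 = 20.
§4 applies: 20 + 1 = 21.
§5 applies (level before this adjustment is 21 ≥ 11, so +3): 21 + 3 = 24.
§6 applies (level before this adjustment is 24 ≥ 8, so +4): 24 + 4 = 28.
Level 28 exceeds the maximum of 21; capped at 21.
Final offense level: 21.
Criminal history: 4 prior points → Category Minimal (0-4).
Level 21 falls in the 19-21 band.
Grid: Level 19-21 × Category Minimal = 1680-1890 days.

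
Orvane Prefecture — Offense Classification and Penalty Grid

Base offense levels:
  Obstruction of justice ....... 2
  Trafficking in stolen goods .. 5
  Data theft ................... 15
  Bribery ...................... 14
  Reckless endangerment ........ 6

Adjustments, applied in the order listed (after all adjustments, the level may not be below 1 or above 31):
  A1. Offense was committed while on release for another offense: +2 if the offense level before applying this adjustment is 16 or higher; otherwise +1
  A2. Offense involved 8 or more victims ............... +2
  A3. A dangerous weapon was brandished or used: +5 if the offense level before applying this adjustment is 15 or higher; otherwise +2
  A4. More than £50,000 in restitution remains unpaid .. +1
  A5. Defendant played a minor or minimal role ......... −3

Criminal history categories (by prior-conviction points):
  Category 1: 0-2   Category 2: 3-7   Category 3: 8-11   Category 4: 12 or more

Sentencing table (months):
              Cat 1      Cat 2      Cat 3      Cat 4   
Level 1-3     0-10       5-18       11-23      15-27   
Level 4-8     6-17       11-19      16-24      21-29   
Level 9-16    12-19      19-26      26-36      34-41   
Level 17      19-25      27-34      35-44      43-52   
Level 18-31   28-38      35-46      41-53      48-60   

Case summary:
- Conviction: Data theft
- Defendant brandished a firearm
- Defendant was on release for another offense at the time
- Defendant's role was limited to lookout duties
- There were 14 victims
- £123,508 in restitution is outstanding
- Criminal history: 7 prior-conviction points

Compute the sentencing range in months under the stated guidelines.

35-46 months

Base offense level for data theft: 15.
A1 applies (level before this adjustment is 15 < 16, so +1): 15 + 1 = 16.
A2 applies: 16 + 2 = 18.
A3 applies (level before this adjustment is 18 ≥ 15, so +5): 18 + 5 = 23.
A4 applies: 23 + 1 = 24.
A5 applies: 24 − 3 = 21.
Final offense level: 21.
Criminal history: 7 prior points → Category 2 (3-7).
Level 21 falls in the 18-31 band.
Grid: Level 18-31 × Category 2 = 35-46 months.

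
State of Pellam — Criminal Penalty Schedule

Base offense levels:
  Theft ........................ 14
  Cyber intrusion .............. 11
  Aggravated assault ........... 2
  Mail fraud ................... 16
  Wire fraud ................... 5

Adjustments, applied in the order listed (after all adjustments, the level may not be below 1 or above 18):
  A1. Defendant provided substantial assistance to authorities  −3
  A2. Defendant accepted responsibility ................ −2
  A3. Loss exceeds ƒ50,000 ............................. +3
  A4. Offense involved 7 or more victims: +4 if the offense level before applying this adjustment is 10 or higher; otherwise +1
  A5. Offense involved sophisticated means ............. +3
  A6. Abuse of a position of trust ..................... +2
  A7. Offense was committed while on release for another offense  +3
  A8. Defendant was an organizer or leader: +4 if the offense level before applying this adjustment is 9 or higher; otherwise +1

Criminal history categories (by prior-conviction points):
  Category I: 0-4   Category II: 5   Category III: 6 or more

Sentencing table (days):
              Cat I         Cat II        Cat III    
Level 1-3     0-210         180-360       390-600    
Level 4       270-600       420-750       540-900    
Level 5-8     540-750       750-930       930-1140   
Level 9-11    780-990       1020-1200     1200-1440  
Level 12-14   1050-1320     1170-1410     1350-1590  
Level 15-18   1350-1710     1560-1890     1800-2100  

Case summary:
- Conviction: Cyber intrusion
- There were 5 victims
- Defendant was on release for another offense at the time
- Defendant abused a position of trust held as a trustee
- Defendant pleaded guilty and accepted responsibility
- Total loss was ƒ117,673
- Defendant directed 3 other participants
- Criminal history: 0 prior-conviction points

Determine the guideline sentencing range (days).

1350-1710 days

Base offense level for cyber intrusion: 11.
A2 applies: 11 − 2 = 9.
A3 applies: 9 + 3 = 12.
A5 does not apply.
A6 applies: 12 + 2 = 14.
A7 applies: 14 + 3 = 17.
A8 applies (level before this adjustment is 17 ≥ 9, so +4): 17 + 4 = 21.
Level 21 exceeds the maximum of 18; capped at 18.
Final offense level: 18.
Criminal history: 0 prior points → Category I (0-4).
Level 18 falls in the 15-18 band.
Grid: Level 15-18 × Category I = 1350-1710 days.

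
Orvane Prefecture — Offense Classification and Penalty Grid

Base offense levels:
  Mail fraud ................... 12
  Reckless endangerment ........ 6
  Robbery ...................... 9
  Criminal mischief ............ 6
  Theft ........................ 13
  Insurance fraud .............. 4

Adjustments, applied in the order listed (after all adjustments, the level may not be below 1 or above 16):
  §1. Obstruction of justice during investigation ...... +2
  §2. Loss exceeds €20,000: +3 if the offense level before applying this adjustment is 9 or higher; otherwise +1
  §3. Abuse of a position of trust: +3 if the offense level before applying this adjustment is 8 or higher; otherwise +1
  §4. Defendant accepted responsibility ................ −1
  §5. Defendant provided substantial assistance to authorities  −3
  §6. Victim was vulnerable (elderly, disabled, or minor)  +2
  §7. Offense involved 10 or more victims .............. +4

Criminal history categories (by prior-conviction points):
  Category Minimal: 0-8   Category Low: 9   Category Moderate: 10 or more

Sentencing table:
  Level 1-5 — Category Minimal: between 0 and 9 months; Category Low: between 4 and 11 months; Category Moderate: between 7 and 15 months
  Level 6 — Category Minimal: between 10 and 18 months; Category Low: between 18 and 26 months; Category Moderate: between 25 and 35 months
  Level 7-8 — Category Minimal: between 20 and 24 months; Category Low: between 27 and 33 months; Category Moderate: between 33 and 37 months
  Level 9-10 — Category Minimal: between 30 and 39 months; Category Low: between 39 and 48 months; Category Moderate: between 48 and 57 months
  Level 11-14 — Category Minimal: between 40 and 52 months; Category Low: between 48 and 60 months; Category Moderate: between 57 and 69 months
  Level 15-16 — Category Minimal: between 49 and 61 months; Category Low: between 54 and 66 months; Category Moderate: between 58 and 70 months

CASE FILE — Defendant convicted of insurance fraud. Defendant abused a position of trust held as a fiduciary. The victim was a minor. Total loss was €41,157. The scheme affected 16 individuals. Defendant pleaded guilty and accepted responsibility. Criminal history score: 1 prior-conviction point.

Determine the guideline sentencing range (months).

Base offense level for insurance fraud: 4.
§2 applies (level before this adjustment is 4 < 9, so +1): 4 + 1 = 5.
§3 applies (level before this adjustment is 5 < 8, so +1): 5 + 1 = 6.
§4 applies: 6 − 1 = 5.
§5 does not apply.
§6 applies: 5 + 2 = 7.
§7 applies: 7 + 4 = 11.
Final offense level: 11.
Criminal history: 1 prior point → Category Minimal (0-8).
Level 11 falls in the 11-14 band.
Grid: Level 11-14 × Category Minimal = 40-52 months.

40-52 months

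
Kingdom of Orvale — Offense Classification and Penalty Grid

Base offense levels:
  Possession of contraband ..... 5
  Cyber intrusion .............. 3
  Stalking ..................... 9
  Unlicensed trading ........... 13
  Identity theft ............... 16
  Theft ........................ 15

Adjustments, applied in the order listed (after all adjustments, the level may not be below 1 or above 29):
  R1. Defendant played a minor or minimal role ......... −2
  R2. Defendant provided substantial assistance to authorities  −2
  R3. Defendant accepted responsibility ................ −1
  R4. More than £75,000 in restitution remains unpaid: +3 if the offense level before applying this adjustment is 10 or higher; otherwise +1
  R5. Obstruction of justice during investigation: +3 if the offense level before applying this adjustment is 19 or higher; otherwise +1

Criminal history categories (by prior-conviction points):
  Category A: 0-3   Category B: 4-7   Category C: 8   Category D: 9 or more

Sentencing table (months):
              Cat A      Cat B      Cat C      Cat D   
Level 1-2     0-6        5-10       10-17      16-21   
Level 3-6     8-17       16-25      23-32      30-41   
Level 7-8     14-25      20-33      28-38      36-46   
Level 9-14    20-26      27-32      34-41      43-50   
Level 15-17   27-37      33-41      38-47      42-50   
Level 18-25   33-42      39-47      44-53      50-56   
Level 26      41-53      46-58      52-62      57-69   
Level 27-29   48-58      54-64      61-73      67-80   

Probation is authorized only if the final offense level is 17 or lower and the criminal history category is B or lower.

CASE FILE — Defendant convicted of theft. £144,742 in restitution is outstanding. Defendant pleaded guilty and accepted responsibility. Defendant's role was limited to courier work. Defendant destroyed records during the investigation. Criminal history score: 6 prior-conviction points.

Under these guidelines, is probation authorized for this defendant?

Base offense level for theft: 15.
R1 applies: 15 − 2 = 13.
R3 applies: 13 − 1 = 12.
R4 applies (level before this adjustment is 12 ≥ 10, so +3): 12 + 3 = 15.
R5 applies (level before this adjustment is 15 < 19, so +1): 15 + 1 = 16.
Final offense level: 16.
Criminal history: 6 prior points → Category B (4-7).
Level 16 falls in the 15-17 band.
Grid: Level 15-17 × Category B = 33-41 months.
Probation check: level 16 ≤ 17 and category B ≤ B → eligible.

Yes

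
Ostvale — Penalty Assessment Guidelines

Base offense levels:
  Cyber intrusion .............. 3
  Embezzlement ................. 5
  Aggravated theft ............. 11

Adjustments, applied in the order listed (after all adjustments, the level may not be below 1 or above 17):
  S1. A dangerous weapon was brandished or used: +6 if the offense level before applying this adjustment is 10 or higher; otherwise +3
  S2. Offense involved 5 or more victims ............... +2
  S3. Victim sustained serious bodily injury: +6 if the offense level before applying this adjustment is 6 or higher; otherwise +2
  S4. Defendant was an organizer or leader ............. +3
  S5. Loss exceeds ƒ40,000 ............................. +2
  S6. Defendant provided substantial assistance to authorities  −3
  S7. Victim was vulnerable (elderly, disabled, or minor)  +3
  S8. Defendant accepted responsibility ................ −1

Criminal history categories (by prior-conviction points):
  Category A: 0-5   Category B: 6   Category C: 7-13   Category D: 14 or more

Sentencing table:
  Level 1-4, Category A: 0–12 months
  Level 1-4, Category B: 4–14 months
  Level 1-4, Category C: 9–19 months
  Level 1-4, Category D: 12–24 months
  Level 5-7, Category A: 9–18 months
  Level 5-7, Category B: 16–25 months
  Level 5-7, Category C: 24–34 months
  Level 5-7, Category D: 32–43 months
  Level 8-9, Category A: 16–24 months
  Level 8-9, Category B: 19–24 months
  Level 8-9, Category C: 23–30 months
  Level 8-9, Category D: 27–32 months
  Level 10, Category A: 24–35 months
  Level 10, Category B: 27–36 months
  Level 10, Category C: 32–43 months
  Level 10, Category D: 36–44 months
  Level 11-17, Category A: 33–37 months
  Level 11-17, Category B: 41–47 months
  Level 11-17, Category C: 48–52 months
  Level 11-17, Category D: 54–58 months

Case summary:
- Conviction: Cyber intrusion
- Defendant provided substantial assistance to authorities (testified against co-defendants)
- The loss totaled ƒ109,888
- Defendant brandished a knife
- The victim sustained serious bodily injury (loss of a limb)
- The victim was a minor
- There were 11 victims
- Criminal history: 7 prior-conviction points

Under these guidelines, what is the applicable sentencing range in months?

48-52 months

Base offense level for cyber intrusion: 3.
S1 applies (level before this adjustment is 3 < 10, so +3): 3 + 3 = 6.
S2 applies: 6 + 2 = 8.
S3 applies (level before this adjustment is 8 ≥ 6, so +6): 8 + 6 = 14.
S4 does not apply.
S5 applies: 14 + 2 = 16.
S6 applies: 16 − 3 = 13.
S7 applies: 13 + 3 = 16.
Final offense level: 16.
Criminal history: 7 prior points → Category C (7-13).
Level 16 falls in the 11-17 band.
Grid: Level 11-17 × Category C = 48-52 months.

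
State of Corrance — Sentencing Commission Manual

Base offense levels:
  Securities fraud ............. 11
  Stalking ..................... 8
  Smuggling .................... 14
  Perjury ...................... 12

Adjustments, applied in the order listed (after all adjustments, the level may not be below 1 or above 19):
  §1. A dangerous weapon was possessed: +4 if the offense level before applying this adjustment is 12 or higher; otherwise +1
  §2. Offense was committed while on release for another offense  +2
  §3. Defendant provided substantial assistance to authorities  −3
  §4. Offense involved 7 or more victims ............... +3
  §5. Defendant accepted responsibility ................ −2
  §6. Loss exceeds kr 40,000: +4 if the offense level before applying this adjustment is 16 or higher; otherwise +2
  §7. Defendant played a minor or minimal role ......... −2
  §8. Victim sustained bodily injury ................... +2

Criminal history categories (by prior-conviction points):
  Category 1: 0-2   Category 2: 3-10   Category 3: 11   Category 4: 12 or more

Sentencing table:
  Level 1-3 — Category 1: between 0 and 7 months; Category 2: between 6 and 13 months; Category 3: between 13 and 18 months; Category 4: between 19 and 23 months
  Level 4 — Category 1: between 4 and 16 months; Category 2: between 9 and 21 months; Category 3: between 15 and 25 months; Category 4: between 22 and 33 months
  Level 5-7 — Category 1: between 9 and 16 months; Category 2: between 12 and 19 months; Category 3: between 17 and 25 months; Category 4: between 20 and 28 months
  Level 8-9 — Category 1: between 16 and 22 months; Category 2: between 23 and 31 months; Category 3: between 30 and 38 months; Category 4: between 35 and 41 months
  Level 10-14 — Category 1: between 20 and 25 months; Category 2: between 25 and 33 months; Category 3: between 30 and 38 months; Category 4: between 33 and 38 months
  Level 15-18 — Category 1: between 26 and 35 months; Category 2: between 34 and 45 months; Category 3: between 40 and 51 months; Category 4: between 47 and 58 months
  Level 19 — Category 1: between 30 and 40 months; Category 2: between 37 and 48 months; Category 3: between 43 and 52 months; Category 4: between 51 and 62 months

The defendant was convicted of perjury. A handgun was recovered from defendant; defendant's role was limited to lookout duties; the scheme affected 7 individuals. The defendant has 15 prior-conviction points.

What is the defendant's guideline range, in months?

47-58 months

Base offense level for perjury: 12.
§1 applies (level before this adjustment is 12 ≥ 12, so +4): 12 + 4 = 16.
§4 applies: 16 + 3 = 19.
§5 does not apply.
§6 does not apply.
§7 applies: 19 − 2 = 17.
§8 does not apply.
Final offense level: 17.
Criminal history: 15 prior points → Category 4 (12+).
Level 17 falls in the 15-18 band.
Grid: Level 15-18 × Category 4 = 47-58 months.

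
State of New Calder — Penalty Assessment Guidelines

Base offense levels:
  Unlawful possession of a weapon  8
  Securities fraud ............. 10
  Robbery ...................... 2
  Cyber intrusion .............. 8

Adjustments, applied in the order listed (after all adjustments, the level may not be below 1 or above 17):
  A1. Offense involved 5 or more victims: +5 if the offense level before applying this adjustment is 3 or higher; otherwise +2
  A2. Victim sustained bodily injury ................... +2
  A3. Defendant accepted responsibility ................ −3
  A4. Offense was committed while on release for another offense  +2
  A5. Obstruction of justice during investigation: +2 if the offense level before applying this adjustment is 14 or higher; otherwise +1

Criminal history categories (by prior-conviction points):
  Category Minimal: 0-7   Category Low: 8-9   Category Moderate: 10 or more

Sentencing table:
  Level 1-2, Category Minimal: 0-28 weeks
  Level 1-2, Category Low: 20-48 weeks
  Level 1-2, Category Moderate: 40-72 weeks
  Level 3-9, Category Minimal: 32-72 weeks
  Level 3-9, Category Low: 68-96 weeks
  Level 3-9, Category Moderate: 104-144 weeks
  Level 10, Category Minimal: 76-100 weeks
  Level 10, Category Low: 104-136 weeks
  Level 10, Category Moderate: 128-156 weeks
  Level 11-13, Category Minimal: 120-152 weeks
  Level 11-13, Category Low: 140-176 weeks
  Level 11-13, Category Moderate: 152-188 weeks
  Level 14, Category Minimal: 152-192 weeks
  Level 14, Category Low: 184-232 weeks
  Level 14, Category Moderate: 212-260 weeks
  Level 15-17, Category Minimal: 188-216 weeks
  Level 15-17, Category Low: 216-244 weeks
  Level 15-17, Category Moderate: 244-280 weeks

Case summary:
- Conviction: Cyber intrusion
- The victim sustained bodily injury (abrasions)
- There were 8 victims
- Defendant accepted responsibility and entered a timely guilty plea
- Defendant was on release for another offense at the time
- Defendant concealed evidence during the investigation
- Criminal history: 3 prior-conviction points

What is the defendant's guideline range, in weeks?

Base offense level for cyber intrusion: 8.
A1 applies (level before this adjustment is 8 ≥ 3, so +5): 8 + 5 = 13.
A2 applies: 13 + 2 = 15.
A3 applies: 15 − 3 = 12.
A4 applies: 12 + 2 = 14.
A5 applies (level before this adjustment is 14 ≥ 14, so +2): 14 + 2 = 16.
Final offense level: 16.
Criminal history: 3 prior points → Category Minimal (0-7).
Level 16 falls in the 15-17 band.
Grid: Level 15-17 × Category Minimal = 188-216 weeks.

188-216 weeks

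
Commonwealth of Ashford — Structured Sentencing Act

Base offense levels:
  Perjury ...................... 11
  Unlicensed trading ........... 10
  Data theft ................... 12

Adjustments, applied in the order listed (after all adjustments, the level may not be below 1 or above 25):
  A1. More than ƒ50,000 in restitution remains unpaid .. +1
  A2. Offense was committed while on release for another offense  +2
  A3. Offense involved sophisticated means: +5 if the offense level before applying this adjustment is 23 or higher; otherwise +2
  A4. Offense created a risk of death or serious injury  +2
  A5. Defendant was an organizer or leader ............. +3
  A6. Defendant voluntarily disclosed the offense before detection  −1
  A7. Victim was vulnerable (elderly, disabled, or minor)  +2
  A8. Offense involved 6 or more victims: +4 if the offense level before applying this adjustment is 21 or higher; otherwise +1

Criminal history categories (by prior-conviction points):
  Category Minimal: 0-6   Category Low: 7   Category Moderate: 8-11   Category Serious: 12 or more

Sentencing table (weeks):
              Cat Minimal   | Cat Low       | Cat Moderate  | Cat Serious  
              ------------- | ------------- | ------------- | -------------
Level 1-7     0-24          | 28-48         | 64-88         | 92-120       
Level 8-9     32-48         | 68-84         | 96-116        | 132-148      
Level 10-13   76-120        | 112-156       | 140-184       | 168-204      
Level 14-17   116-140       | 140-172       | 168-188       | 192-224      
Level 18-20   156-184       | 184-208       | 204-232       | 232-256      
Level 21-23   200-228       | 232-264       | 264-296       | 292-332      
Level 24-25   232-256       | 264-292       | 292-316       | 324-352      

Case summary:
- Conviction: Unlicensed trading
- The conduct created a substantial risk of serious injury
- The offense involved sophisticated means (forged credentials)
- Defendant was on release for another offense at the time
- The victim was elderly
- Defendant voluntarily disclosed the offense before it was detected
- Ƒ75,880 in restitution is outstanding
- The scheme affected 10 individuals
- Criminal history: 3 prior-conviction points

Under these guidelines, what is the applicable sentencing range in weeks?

156-184 weeks

Base offense level for unlicensed trading: 10.
A1 applies: 10 + 1 = 11.
A2 applies: 11 + 2 = 13.
A3 applies (level before this adjustment is 13 < 23, so +2): 13 + 2 = 15.
A4 applies: 15 + 2 = 17.
A5 does not apply.
A6 applies: 17 − 1 = 16.
A7 applies: 16 + 2 = 18.
A8 applies (level before this adjustment is 18 < 21, so +1): 18 + 1 = 19.
Final offense level: 19.
Criminal history: 3 prior points → Category Minimal (0-6).
Level 19 falls in the 18-20 band.
Grid: Level 18-20 × Category Minimal = 156-184 weeks.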